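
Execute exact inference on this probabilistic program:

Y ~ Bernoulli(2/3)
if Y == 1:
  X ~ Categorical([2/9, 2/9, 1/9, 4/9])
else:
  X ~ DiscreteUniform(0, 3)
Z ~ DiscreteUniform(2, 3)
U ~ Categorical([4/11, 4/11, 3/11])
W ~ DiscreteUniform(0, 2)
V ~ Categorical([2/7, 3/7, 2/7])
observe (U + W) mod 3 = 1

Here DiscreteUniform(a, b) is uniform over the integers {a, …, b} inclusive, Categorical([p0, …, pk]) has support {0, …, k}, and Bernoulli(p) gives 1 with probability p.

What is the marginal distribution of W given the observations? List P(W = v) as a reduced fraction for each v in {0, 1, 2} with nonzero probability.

Enumerate traces; 144 have nonzero weight after conditioning:
  (Y=0, X=0, Z=2, U=0, W=1, V=0) weight 1/693
  (Y=0, X=0, Z=2, U=0, W=1, V=1) weight 1/462
  (Y=0, X=0, Z=2, U=0, W=1, V=2) weight 1/693
  (Y=0, X=0, Z=2, U=1, W=0, V=0) weight 1/693
  (Y=0, X=0, Z=2, U=1, W=0, V=1) weight 1/462
  (Y=0, X=0, Z=2, U=1, W=0, V=2) weight 1/693
  (Y=0, X=0, Z=2, U=2, W=2, V=0) weight 1/924
  (Y=0, X=0, Z=2, U=2, W=2, V=1) weight 1/616
  … 136 more
Group by W:
  weight(W=0) = 4/33
  weight(W=1) = 4/33
  weight(W=2) = 1/11
Total weight = 4/33 + 4/33 + 1/11 = 1/3
P(W=0 | obs) = 4/33 / 1/3 = 4/11
P(W=1 | obs) = 4/33 / 1/3 = 4/11
P(W=2 | obs) = 1/11 / 1/3 = 3/11

P(W=0) = 4/11, P(W=1) = 4/11, P(W=2) = 3/11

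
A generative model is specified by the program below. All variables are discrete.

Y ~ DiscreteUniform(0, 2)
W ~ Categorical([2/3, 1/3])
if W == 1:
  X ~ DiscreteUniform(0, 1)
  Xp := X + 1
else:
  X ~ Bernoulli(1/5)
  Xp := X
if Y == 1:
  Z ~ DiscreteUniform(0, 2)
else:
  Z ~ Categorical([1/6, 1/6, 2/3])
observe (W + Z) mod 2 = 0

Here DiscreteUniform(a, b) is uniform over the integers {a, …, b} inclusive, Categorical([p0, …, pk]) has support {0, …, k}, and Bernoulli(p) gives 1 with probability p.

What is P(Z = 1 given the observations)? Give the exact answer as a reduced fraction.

P(Z = 1 | obs) = 1/8

Enumerate traces; 18 have nonzero weight after conditioning:
  (Y=0, W=0, X=0, Z=0) weight 4/135
  (Y=0, W=0, X=0, Z=2) weight 16/135
  (Y=0, W=0, X=1, Z=0) weight 1/135
  (Y=0, W=0, X=1, Z=2) weight 4/135
  (Y=0, W=1, X=0, Z=1) weight 1/108
  (Y=0, W=1, X=1, Z=1) weight 1/108
  (Y=1, W=0, X=0, Z=0) weight 8/135
  (Y=1, W=0, X=0, Z=2) weight 8/135
  … 10 more
Group by Z:
  weight(Z=0) = 4/27
  weight(Z=1) = 2/27
  weight(Z=2) = 10/27
Total weight = 4/27 + 2/27 + 10/27 = 16/27
P(Z=0 | obs) = 4/27 / 16/27 = 1/4
P(Z=1 | obs) = 2/27 / 16/27 = 1/8
P(Z=2 | obs) = 10/27 / 16/27 = 5/8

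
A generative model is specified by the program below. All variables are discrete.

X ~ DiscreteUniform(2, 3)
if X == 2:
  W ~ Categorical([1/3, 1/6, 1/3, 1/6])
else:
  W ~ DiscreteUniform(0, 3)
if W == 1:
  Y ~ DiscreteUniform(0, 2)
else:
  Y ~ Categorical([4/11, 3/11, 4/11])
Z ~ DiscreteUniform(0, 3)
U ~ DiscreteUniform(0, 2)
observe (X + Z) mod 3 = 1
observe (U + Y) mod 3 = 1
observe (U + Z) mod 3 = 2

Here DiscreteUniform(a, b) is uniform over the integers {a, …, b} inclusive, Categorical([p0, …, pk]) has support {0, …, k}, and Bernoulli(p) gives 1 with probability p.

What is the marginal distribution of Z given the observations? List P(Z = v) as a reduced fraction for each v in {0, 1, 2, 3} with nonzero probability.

Enumerate traces; 8 have nonzero weight after conditioning:
  (X=2, W=0, Y=1, Z=2, U=0) weight 1/264
  (X=2, W=1, Y=1, Z=2, U=0) weight 1/432
  (X=2, W=2, Y=1, Z=2, U=0) weight 1/264
  (X=2, W=3, Y=1, Z=2, U=0) weight 1/528
  (X=3, W=0, Y=0, Z=1, U=1) weight 1/264
  (X=3, W=1, Y=0, Z=1, U=1) weight 1/288
  (X=3, W=2, Y=0, Z=1, U=1) weight 1/264
  (X=3, W=3, Y=0, Z=1, U=1) weight 1/264
Group by Z:
  weight(Z=1) = 47/3168
  weight(Z=2) = 7/594
Total weight = 47/3168 + 7/594 = 23/864
P(Z=1 | obs) = 47/3168 / 23/864 = 141/253
P(Z=2 | obs) = 7/594 / 23/864 = 112/253

P(Z=1) = 141/253, P(Z=2) = 112/253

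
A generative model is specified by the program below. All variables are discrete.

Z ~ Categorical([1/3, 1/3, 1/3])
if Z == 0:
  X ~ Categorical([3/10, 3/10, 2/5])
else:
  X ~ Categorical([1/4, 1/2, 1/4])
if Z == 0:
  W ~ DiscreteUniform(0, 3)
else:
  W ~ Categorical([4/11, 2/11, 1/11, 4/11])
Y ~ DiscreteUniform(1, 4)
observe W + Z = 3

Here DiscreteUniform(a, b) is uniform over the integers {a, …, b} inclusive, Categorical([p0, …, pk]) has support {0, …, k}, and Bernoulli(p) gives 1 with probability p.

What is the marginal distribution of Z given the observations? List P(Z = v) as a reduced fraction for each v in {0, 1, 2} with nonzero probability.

P(Z=0) = 11/23, P(Z=1) = 4/23, P(Z=2) = 8/23

Enumerate traces; 36 have nonzero weight after conditioning:
  (Z=0, X=0, W=3, Y=1) weight 1/160
  (Z=0, X=0, W=3, Y=2) weight 1/160
  (Z=0, X=0, W=3, Y=3) weight 1/160
  (Z=0, X=0, W=3, Y=4) weight 1/160
  (Z=0, X=1, W=3, Y=1) weight 1/160
  (Z=0, X=1, W=3, Y=2) weight 1/160
  (Z=0, X=1, W=3, Y=3) weight 1/160
  (Z=0, X=1, W=3, Y=4) weight 1/160
  (Z=1, X=0, W=2, Y=1) weight 1/528
  (Z=2, X=0, W=1, Y=1) weight 1/264
  … 26 more
Group by Z:
  weight(Z=0) = 1/12
  weight(Z=1) = 1/33
  weight(Z=2) = 2/33
Total weight = 1/12 + 1/33 + 2/33 = 23/132
P(Z=0 | obs) = 1/12 / 23/132 = 11/23
P(Z=1 | obs) = 1/33 / 23/132 = 4/23
P(Z=2 | obs) = 2/33 / 23/132 = 8/23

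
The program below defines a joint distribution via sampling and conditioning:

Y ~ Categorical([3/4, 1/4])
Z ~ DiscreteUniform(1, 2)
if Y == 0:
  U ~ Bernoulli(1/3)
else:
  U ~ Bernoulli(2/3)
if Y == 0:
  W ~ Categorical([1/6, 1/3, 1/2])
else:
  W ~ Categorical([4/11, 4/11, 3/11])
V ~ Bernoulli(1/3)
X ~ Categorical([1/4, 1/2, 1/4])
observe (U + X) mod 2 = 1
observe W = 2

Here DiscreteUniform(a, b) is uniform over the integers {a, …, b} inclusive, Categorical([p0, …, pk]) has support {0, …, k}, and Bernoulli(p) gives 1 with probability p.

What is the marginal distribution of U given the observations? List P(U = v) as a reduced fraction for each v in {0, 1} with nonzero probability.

P(U=0) = 8/13, P(U=1) = 5/13

Enumerate traces; 24 have nonzero weight after conditioning:
  (Y=0, Z=1, U=0, W=2, V=0, X=1) weight 1/24
  (Y=0, Z=1, U=0, W=2, V=1, X=1) weight 1/48
  (Y=0, Z=1, U=1, W=2, V=0, X=0) weight 1/96
  (Y=0, Z=1, U=1, W=2, V=0, X=2) weight 1/96
  (Y=0, Z=1, U=1, W=2, V=1, X=0) weight 1/192
  (Y=0, Z=1, U=1, W=2, V=1, X=2) weight 1/192
  (Y=0, Z=2, U=0, W=2, V=0, X=1) weight 1/24
  (Y=0, Z=2, U=0, W=2, V=1, X=1) weight 1/48
  … 16 more
Group by U:
  weight(U=0) = 3/22
  weight(U=1) = 15/176
Total weight = 3/22 + 15/176 = 39/176
P(U=0 | obs) = 3/22 / 39/176 = 8/13
P(U=1 | obs) = 15/176 / 39/176 = 5/13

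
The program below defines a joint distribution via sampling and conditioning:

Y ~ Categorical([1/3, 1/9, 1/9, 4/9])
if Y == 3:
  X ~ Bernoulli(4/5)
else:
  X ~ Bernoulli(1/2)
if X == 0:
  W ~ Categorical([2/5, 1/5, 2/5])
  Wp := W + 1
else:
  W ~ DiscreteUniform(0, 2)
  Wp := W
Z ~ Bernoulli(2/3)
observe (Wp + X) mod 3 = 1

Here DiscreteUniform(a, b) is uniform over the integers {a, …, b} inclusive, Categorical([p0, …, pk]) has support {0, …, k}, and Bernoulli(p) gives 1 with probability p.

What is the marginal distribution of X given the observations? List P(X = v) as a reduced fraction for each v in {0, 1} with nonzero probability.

Enumerate traces; 16 have nonzero weight after conditioning:
  (Y=0, X=0, W=0, Z=0) weight 1/45
  (Y=0, X=0, W=0, Z=1) weight 2/45
  (Y=0, X=1, W=0, Z=0) weight 1/54
  (Y=0, X=1, W=0, Z=1) weight 1/27
  (Y=1, X=0, W=0, Z=0) weight 1/135
  (Y=1, X=0, W=0, Z=1) weight 2/135
  (Y=1, X=1, W=0, Z=0) weight 1/162
  (Y=1, X=1, W=0, Z=1) weight 1/81
  … 8 more
Group by X:
  weight(X=0) = 11/75
  weight(X=1) = 19/90
Total weight = 11/75 + 19/90 = 161/450
P(X=0 | obs) = 11/75 / 161/450 = 66/161
P(X=1 | obs) = 19/90 / 161/450 = 95/161

P(X=0) = 66/161, P(X=1) = 95/161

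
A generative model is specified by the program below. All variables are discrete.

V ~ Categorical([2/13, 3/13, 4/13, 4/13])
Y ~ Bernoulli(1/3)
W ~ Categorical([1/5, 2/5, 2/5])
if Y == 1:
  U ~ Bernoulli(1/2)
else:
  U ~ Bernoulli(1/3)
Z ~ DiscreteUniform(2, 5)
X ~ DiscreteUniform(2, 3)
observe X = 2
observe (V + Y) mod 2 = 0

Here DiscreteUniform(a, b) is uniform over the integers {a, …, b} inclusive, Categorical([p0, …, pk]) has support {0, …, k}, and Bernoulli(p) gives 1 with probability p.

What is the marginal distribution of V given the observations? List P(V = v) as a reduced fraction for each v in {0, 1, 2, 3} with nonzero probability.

Enumerate traces; 96 have nonzero weight after conditioning:
  (V=0, Y=0, W=0, U=0, Z=2, X=2) weight 1/585
  (V=0, Y=0, W=0, U=0, Z=3, X=2) weight 1/585
  (V=0, Y=0, W=0, U=0, Z=4, X=2) weight 1/585
  (V=0, Y=0, W=0, U=0, Z=5, X=2) weight 1/585
  (V=0, Y=0, W=0, U=1, Z=2, X=2) weight 1/1170
  (V=0, Y=0, W=0, U=1, Z=3, X=2) weight 1/1170
  (V=0, Y=0, W=0, U=1, Z=4, X=2) weight 1/1170
  (V=0, Y=0, W=0, U=1, Z=5, X=2) weight 1/1170
  (V=1, Y=1, W=0, U=0, Z=2, X=2) weight 1/1040
  (V=2, Y=0, W=0, U=0, Z=2, X=2) weight 2/585
  … 86 more
Group by V:
  weight(V=0) = 2/39
  weight(V=1) = 1/26
  weight(V=2) = 4/39
  weight(V=3) = 2/39
Total weight = 2/39 + 1/26 + 4/39 + 2/39 = 19/78
P(V=0 | obs) = 2/39 / 19/78 = 4/19
P(V=1 | obs) = 1/26 / 19/78 = 3/19
P(V=2 | obs) = 4/39 / 19/78 = 8/19
P(V=3 | obs) = 2/39 / 19/78 = 4/19

P(V=0) = 4/19, P(V=1) = 3/19, P(V=2) = 8/19, P(V=3) = 4/19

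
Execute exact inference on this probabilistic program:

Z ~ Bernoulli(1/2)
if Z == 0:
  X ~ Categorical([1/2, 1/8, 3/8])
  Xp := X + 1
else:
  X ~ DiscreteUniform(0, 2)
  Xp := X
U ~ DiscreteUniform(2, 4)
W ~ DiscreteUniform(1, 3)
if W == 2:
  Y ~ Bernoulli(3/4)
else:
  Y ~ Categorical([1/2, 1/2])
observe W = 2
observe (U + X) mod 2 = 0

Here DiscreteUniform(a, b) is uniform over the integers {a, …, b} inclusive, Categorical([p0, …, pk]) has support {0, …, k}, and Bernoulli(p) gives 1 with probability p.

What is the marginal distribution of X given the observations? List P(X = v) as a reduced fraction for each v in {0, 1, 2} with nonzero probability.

P(X=0) = 8/17, P(X=1) = 11/85, P(X=2) = 2/5

Enumerate traces; 20 have nonzero weight after conditioning:
  (Z=0, X=0, U=2, W=2, Y=0) weight 1/144
  (Z=0, X=0, U=2, W=2, Y=1) weight 1/48
  (Z=0, X=0, U=4, W=2, Y=0) weight 1/144
  (Z=0, X=0, U=4, W=2, Y=1) weight 1/48
  (Z=0, X=1, U=3, W=2, Y=0) weight 1/576
  (Z=0, X=1, U=3, W=2, Y=1) weight 1/192
  (Z=0, X=2, U=2, W=2, Y=0) weight 1/192
  (Z=0, X=2, U=2, W=2, Y=1) weight 1/64
  … 12 more
Group by X:
  weight(X=0) = 5/54
  weight(X=1) = 11/432
  weight(X=2) = 17/216
Total weight = 5/54 + 11/432 + 17/216 = 85/432
P(X=0 | obs) = 5/54 / 85/432 = 8/17
P(X=1 | obs) = 11/432 / 85/432 = 11/85
P(X=2 | obs) = 17/216 / 85/432 = 2/5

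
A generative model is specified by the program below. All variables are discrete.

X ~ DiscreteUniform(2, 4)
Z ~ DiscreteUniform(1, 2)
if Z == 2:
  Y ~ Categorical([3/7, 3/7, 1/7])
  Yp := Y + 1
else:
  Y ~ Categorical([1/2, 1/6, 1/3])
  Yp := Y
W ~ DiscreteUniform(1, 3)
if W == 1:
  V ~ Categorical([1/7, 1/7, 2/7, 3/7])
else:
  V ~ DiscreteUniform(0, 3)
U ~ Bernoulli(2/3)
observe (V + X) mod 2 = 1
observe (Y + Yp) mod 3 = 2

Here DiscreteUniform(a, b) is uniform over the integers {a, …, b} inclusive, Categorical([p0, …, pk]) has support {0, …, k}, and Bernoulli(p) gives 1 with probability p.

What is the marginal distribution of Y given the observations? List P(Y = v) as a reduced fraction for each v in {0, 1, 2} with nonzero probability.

P(Y=1) = 7/13, P(Y=2) = 6/13

Enumerate traces; 72 have nonzero weight after conditioning:
  (X=2, Z=1, Y=1, W=1, V=1, U=0) weight 1/2268
  (X=2, Z=1, Y=1, W=1, V=1, U=1) weight 1/1134
  (X=2, Z=1, Y=1, W=1, V=3, U=0) weight 1/756
  (X=2, Z=1, Y=1, W=1, V=3, U=1) weight 1/378
  (X=2, Z=1, Y=1, W=2, V=1, U=0) weight 1/1296
  (X=2, Z=1, Y=1, W=2, V=1, U=1) weight 1/648
  (X=2, Z=1, Y=1, W=2, V=3, U=0) weight 1/1296
  (X=2, Z=1, Y=1, W=2, V=3, U=1) weight 1/648
  (X=2, Z=2, Y=2, W=1, V=1, U=0) weight 1/2646
  … 63 more
Group by Y:
  weight(Y=1) = 8/189
  weight(Y=2) = 16/441
Total weight = 8/189 + 16/441 = 104/1323
P(Y=1 | obs) = 8/189 / 104/1323 = 7/13
P(Y=2 | obs) = 16/441 / 104/1323 = 6/13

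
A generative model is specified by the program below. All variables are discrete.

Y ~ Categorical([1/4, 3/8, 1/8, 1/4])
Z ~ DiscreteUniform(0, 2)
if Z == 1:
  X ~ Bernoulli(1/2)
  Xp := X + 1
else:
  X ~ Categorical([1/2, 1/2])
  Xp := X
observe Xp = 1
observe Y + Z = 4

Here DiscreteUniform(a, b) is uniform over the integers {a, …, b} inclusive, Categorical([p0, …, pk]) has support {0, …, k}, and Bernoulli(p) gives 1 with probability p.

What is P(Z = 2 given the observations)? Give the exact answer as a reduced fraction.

P(Z = 2 | obs) = 1/3

Enumerate traces; 2 have nonzero weight after conditioning:
  (Y=2, Z=2, X=1) weight 1/48
  (Y=3, Z=1, X=0) weight 1/24
Group by Z:
  weight(Z=1) = 1/24
  weight(Z=2) = 1/48
Total weight = 1/24 + 1/48 = 1/16
P(Z=1 | obs) = 1/24 / 1/16 = 2/3
P(Z=2 | obs) = 1/48 / 1/16 = 1/3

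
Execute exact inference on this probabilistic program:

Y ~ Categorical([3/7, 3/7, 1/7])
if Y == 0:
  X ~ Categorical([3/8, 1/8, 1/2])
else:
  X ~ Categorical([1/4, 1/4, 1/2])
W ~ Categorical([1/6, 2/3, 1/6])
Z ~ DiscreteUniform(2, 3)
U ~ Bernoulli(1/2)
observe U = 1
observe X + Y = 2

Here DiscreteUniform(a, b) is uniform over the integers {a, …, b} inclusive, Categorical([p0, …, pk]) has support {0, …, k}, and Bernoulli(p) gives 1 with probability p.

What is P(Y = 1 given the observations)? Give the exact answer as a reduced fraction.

P(Y = 1 | obs) = 3/10

Enumerate traces; 18 have nonzero weight after conditioning:
  (Y=0, X=2, W=0, Z=2, U=1) weight 1/112
  (Y=0, X=2, W=0, Z=3, U=1) weight 1/112
  (Y=0, X=2, W=1, Z=2, U=1) weight 1/28
  (Y=0, X=2, W=1, Z=3, U=1) weight 1/28
  (Y=0, X=2, W=2, Z=2, U=1) weight 1/112
  (Y=0, X=2, W=2, Z=3, U=1) weight 1/112
  (Y=1, X=1, W=0, Z=2, U=1) weight 1/224
  (Y=1, X=1, W=0, Z=3, U=1) weight 1/224
  (Y=2, X=0, W=0, Z=2, U=1) weight 1/672
  … 9 more
Group by Y:
  weight(Y=0) = 3/28
  weight(Y=1) = 3/56
  weight(Y=2) = 1/56
Total weight = 3/28 + 3/56 + 1/56 = 5/28
P(Y=0 | obs) = 3/28 / 5/28 = 3/5
P(Y=1 | obs) = 3/56 / 5/28 = 3/10
P(Y=2 | obs) = 1/56 / 5/28 = 1/10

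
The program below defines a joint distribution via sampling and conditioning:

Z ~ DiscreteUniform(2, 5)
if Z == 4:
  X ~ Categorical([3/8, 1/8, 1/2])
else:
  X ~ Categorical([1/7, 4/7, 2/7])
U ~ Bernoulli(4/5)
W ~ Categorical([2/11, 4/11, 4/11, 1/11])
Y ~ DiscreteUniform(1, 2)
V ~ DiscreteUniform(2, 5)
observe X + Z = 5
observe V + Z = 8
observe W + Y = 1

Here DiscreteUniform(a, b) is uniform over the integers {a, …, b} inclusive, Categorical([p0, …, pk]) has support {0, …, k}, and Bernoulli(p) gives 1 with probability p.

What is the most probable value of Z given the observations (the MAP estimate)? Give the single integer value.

Enumerate traces; 6 have nonzero weight after conditioning:
  (Z=3, X=2, U=0, W=0, Y=1, V=5) weight 1/3080
  (Z=3, X=2, U=1, W=0, Y=1, V=5) weight 1/770
  (Z=4, X=1, U=0, W=0, Y=1, V=4) weight 1/7040
  (Z=4, X=1, U=1, W=0, Y=1, V=4) weight 1/1760
  (Z=5, X=0, U=0, W=0, Y=1, V=3) weight 1/6160
  (Z=5, X=0, U=1, W=0, Y=1, V=3) weight 1/1540
Group by Z:
  weight(Z=3) = 1/616
  weight(Z=4) = 1/1408
  weight(Z=5) = 1/1232
Total weight = 1/616 + 1/1408 + 1/1232 = 31/9856
P(Z=3 | obs) = 1/616 / 31/9856 = 16/31
P(Z=4 | obs) = 1/1408 / 31/9856 = 7/31
P(Z=5 | obs) = 1/1232 / 31/9856 = 8/31
argmax = 3

argmax_v P(Z = v | obs) = 3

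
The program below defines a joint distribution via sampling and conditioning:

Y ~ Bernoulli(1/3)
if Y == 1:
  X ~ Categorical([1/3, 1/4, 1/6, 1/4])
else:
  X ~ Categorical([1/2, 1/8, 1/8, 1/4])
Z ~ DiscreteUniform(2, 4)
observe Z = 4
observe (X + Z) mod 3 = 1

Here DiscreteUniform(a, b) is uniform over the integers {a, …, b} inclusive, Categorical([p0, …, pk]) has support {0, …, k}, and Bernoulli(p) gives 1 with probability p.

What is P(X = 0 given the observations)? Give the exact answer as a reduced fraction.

Enumerate traces; 4 have nonzero weight after conditioning:
  (Y=0, X=0, Z=4) weight 1/9
  (Y=0, X=3, Z=4) weight 1/18
  (Y=1, X=0, Z=4) weight 1/27
  (Y=1, X=3, Z=4) weight 1/36
Group by X:
  weight(X=0) = 4/27
  weight(X=3) = 1/12
Total weight = 4/27 + 1/12 = 25/108
P(X=0 | obs) = 4/27 / 25/108 = 16/25
P(X=3 | obs) = 1/12 / 25/108 = 9/25

P(X = 0 | obs) = 16/25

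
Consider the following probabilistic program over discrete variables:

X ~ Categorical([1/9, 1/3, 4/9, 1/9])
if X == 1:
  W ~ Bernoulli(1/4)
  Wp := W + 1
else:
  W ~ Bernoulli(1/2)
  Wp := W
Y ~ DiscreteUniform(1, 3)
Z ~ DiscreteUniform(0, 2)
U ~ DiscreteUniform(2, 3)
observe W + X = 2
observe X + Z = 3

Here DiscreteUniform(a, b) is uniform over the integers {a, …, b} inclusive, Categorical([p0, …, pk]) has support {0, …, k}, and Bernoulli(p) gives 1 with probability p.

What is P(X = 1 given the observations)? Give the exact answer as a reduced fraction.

Enumerate traces; 12 have nonzero weight after conditioning:
  (X=1, W=1, Y=1, Z=2, U=2) weight 1/216
  (X=1, W=1, Y=1, Z=2, U=3) weight 1/216
  (X=1, W=1, Y=2, Z=2, U=2) weight 1/216
  (X=1, W=1, Y=2, Z=2, U=3) weight 1/216
  (X=1, W=1, Y=3, Z=2, U=2) weight 1/216
  (X=1, W=1, Y=3, Z=2, U=3) weight 1/216
  (X=2, W=0, Y=1, Z=1, U=2) weight 1/81
  (X=2, W=0, Y=1, Z=1, U=3) weight 1/81
  … 4 more
Group by X:
  weight(X=1) = 1/36
  weight(X=2) = 2/27
Total weight = 1/36 + 2/27 = 11/108
P(X=1 | obs) = 1/36 / 11/108 = 3/11
P(X=2 | obs) = 2/27 / 11/108 = 8/11

P(X = 1 | obs) = 3/11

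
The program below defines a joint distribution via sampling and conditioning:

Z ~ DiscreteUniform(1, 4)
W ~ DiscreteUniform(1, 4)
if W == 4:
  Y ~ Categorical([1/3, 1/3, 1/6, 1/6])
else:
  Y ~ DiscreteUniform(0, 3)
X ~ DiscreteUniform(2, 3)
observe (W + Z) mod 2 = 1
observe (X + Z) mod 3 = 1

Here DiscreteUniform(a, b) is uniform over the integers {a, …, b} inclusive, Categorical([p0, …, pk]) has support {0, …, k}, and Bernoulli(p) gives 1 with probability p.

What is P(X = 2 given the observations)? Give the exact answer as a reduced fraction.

P(X = 2 | obs) = 1/3

Enumerate traces; 24 have nonzero weight after conditioning:
  (Z=1, W=2, Y=0, X=3) weight 1/128
  (Z=1, W=2, Y=1, X=3) weight 1/128
  (Z=1, W=2, Y=2, X=3) weight 1/128
  (Z=1, W=2, Y=3, X=3) weight 1/128
  (Z=1, W=4, Y=0, X=3) weight 1/96
  (Z=1, W=4, Y=1, X=3) weight 1/96
  (Z=1, W=4, Y=2, X=3) weight 1/192
  (Z=1, W=4, Y=3, X=3) weight 1/192
  (Z=2, W=1, Y=0, X=2) weight 1/128
  … 15 more
Group by X:
  weight(X=2) = 1/16
  weight(X=3) = 1/8
Total weight = 1/16 + 1/8 = 3/16
P(X=2 | obs) = 1/16 / 3/16 = 1/3
P(X=3 | obs) = 1/8 / 3/16 = 2/3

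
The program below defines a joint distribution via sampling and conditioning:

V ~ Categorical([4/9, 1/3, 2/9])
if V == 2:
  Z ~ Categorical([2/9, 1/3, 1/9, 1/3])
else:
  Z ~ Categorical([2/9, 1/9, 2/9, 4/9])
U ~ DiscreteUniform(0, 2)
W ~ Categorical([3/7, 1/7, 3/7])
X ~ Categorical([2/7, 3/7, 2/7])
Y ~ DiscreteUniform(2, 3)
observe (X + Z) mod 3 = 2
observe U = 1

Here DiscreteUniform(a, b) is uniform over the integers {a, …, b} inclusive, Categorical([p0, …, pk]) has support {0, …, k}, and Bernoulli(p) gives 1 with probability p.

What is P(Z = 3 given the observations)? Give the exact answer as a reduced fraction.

Enumerate traces; 72 have nonzero weight after conditioning:
  (V=0, Z=0, U=1, W=0, X=2, Y=2) weight 8/3969
  (V=0, Z=0, U=1, W=0, X=2, Y=3) weight 8/3969
  (V=0, Z=0, U=1, W=1, X=2, Y=2) weight 8/11907
  (V=0, Z=0, U=1, W=1, X=2, Y=3) weight 8/11907
  (V=0, Z=0, U=1, W=2, X=2, Y=2) weight 8/3969
  (V=0, Z=0, U=1, W=2, X=2, Y=3) weight 8/3969
  (V=0, Z=1, U=1, W=0, X=1, Y=2) weight 2/1323
  (V=0, Z=1, U=1, W=0, X=1, Y=3) weight 2/1323
  (V=0, Z=2, U=1, W=0, X=0, Y=2) weight 8/3969
  (V=0, Z=3, U=1, W=0, X=2, Y=2) weight 16/3969
  … 62 more
Group by Z:
  weight(Z=0) = 4/189
  weight(Z=1) = 13/567
  weight(Z=2) = 32/1701
  weight(Z=3) = 68/1701
Total weight = 4/189 + 13/567 + 32/1701 + 68/1701 = 25/243
P(Z=0 | obs) = 4/189 / 25/243 = 36/175
P(Z=1 | obs) = 13/567 / 25/243 = 39/175
P(Z=2 | obs) = 32/1701 / 25/243 = 32/175
P(Z=3 | obs) = 68/1701 / 25/243 = 68/175

P(Z = 3 | obs) = 68/175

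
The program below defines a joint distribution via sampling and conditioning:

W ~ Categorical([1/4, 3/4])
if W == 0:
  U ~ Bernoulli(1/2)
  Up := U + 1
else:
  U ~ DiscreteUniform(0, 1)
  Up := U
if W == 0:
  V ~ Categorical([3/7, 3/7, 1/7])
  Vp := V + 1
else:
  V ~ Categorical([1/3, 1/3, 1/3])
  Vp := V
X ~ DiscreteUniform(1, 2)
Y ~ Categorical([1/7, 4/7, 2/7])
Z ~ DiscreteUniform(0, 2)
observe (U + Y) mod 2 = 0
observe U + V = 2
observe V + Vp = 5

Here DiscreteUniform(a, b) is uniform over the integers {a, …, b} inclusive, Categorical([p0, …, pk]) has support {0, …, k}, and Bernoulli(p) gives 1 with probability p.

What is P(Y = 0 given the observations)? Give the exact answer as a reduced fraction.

P(Y = 0 | obs) = 1/3

Enumerate traces; 12 have nonzero weight after conditioning:
  (W=0, U=0, V=2, X=1, Y=0, Z=0) weight 1/2352
  (W=0, U=0, V=2, X=1, Y=0, Z=1) weight 1/2352
  (W=0, U=0, V=2, X=1, Y=0, Z=2) weight 1/2352
  (W=0, U=0, V=2, X=1, Y=2, Z=0) weight 1/1176
  (W=0, U=0, V=2, X=1, Y=2, Z=1) weight 1/1176
  (W=0, U=0, V=2, X=1, Y=2, Z=2) weight 1/1176
  (W=0, U=0, V=2, X=2, Y=0, Z=0) weight 1/2352
  (W=0, U=0, V=2, X=2, Y=0, Z=1) weight 1/2352
  … 4 more
Group by Y:
  weight(Y=0) = 1/392
  weight(Y=2) = 1/196
Total weight = 1/392 + 1/196 = 3/392
P(Y=0 | obs) = 1/392 / 3/392 = 1/3
P(Y=2 | obs) = 1/196 / 3/392 = 2/3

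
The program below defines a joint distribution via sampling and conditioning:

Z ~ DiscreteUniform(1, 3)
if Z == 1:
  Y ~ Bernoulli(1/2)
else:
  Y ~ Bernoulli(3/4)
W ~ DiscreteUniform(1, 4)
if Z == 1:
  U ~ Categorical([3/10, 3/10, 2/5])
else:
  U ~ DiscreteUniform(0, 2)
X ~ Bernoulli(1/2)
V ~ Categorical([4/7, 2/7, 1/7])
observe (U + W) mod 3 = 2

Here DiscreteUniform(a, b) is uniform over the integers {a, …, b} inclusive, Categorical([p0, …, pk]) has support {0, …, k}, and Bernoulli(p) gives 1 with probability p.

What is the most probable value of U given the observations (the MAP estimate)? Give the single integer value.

argmax_v P(U = v | obs) = 1

Enumerate traces; 144 have nonzero weight after conditioning:
  (Z=1, Y=0, W=1, U=1, X=0, V=0) weight 1/280
  (Z=1, Y=0, W=1, U=1, X=0, V=1) weight 1/560
  (Z=1, Y=0, W=1, U=1, X=0, V=2) weight 1/1120
  (Z=1, Y=0, W=1, U=1, X=1, V=0) weight 1/280
  (Z=1, Y=0, W=1, U=1, X=1, V=1) weight 1/560
  (Z=1, Y=0, W=1, U=1, X=1, V=2) weight 1/1120
  (Z=1, Y=0, W=2, U=0, X=0, V=0) weight 1/280
  (Z=1, Y=0, W=2, U=0, X=0, V=1) weight 1/560
  (Z=1, Y=0, W=3, U=2, X=0, V=0) weight 1/210
  … 135 more
Group by U:
  weight(U=0) = 29/360
  weight(U=1) = 29/180
  weight(U=2) = 4/45
Total weight = 29/360 + 29/180 + 4/45 = 119/360
P(U=0 | obs) = 29/360 / 119/360 = 29/119
P(U=1 | obs) = 29/180 / 119/360 = 58/119
P(U=2 | obs) = 4/45 / 119/360 = 32/119
argmax = 1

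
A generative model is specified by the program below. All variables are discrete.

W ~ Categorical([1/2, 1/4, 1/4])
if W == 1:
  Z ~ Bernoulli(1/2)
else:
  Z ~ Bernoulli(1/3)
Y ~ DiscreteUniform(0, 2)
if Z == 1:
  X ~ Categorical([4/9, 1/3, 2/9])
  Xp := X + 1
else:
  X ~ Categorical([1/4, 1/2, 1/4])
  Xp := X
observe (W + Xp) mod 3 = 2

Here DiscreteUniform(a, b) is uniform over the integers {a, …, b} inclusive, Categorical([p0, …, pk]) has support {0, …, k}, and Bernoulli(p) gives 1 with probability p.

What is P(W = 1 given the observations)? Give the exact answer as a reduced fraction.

Enumerate traces; 18 have nonzero weight after conditioning:
  (W=0, Z=0, Y=0, X=2) weight 1/36
  (W=0, Z=0, Y=1, X=2) weight 1/36
  (W=0, Z=0, Y=2, X=2) weight 1/36
  (W=0, Z=1, Y=0, X=1) weight 1/54
  (W=0, Z=1, Y=1, X=1) weight 1/54
  (W=0, Z=1, Y=2, X=1) weight 1/54
  (W=1, Z=0, Y=0, X=1) weight 1/48
  (W=1, Z=0, Y=1, X=1) weight 1/48
  (W=2, Z=0, Y=0, X=0) weight 1/72
  … 9 more
Group by W:
  weight(W=0) = 5/36
  weight(W=1) = 17/144
  weight(W=2) = 13/216
Total weight = 5/36 + 17/144 + 13/216 = 137/432
P(W=0 | obs) = 5/36 / 137/432 = 60/137
P(W=1 | obs) = 17/144 / 137/432 = 51/137
P(W=2 | obs) = 13/216 / 137/432 = 26/137

P(W = 1 | obs) = 51/137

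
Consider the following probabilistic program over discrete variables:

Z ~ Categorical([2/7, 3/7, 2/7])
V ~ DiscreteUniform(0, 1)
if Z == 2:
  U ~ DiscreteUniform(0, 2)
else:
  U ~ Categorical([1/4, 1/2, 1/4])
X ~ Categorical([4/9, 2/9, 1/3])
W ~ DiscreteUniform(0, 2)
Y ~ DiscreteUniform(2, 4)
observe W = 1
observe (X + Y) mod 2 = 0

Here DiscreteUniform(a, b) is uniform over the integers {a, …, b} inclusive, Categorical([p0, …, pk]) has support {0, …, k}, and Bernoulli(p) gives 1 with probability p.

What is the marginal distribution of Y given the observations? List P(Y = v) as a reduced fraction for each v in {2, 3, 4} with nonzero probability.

P(Y=2) = 7/16, P(Y=3) = 1/8, P(Y=4) = 7/16

Enumerate traces; 90 have nonzero weight after conditioning:
  (Z=0, V=0, U=0, X=0, W=1, Y=2) weight 1/567
  (Z=0, V=0, U=0, X=0, W=1, Y=4) weight 1/567
  (Z=0, V=0, U=0, X=1, W=1, Y=3) weight 1/1134
  (Z=0, V=0, U=0, X=2, W=1, Y=2) weight 1/756
  (Z=0, V=0, U=0, X=2, W=1, Y=4) weight 1/756
  (Z=0, V=0, U=1, X=0, W=1, Y=2) weight 2/567
  (Z=0, V=0, U=1, X=0, W=1, Y=4) weight 2/567
  (Z=0, V=0, U=1, X=1, W=1, Y=3) weight 1/567
  … 82 more
Group by Y:
  weight(Y=2) = 7/81
  weight(Y=3) = 2/81
  weight(Y=4) = 7/81
Total weight = 7/81 + 2/81 + 7/81 = 16/81
P(Y=2 | obs) = 7/81 / 16/81 = 7/16
P(Y=3 | obs) = 2/81 / 16/81 = 1/8
P(Y=4 | obs) = 7/81 / 16/81 = 7/16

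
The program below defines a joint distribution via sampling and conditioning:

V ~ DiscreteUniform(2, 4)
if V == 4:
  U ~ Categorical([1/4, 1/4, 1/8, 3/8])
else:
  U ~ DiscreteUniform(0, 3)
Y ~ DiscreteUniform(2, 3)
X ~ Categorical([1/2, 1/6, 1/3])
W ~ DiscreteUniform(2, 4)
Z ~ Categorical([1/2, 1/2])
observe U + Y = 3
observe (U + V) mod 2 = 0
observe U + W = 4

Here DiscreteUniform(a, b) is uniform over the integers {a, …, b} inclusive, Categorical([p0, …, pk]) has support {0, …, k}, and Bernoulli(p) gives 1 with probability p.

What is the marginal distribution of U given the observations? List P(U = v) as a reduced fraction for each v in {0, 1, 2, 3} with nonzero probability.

P(U=0) = 2/3, P(U=1) = 1/3

Enumerate traces; 18 have nonzero weight after conditioning:
  (V=2, U=0, Y=3, X=0, W=4, Z=0) weight 1/288
  (V=2, U=0, Y=3, X=0, W=4, Z=1) weight 1/288
  (V=2, U=0, Y=3, X=1, W=4, Z=0) weight 1/864
  (V=2, U=0, Y=3, X=1, W=4, Z=1) weight 1/864
  (V=2, U=0, Y=3, X=2, W=4, Z=0) weight 1/432
  (V=2, U=0, Y=3, X=2, W=4, Z=1) weight 1/432
  (V=3, U=1, Y=2, X=0, W=3, Z=0) weight 1/288
  (V=3, U=1, Y=2, X=0, W=3, Z=1) weight 1/288
  … 10 more
Group by U:
  weight(U=0) = 1/36
  weight(U=1) = 1/72
Total weight = 1/36 + 1/72 = 1/24
P(U=0 | obs) = 1/36 / 1/24 = 2/3
P(U=1 | obs) = 1/72 / 1/24 = 1/3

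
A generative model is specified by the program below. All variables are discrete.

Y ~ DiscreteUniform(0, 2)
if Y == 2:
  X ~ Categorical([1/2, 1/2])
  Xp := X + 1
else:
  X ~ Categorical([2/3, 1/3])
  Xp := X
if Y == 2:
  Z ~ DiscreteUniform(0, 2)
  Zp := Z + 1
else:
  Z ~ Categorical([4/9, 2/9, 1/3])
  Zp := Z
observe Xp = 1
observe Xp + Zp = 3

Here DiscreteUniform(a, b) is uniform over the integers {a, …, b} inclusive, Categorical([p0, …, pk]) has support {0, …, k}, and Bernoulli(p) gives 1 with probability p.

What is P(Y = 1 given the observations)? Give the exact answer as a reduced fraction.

Enumerate traces; 3 have nonzero weight after conditioning:
  (Y=0, X=1, Z=2) weight 1/27
  (Y=1, X=1, Z=2) weight 1/27
  (Y=2, X=0, Z=1) weight 1/18
Group by Y:
  weight(Y=0) = 1/27
  weight(Y=1) = 1/27
  weight(Y=2) = 1/18
Total weight = 1/27 + 1/27 + 1/18 = 7/54
P(Y=0 | obs) = 1/27 / 7/54 = 2/7
P(Y=1 | obs) = 1/27 / 7/54 = 2/7
P(Y=2 | obs) = 1/18 / 7/54 = 3/7

P(Y = 1 | obs) = 2/7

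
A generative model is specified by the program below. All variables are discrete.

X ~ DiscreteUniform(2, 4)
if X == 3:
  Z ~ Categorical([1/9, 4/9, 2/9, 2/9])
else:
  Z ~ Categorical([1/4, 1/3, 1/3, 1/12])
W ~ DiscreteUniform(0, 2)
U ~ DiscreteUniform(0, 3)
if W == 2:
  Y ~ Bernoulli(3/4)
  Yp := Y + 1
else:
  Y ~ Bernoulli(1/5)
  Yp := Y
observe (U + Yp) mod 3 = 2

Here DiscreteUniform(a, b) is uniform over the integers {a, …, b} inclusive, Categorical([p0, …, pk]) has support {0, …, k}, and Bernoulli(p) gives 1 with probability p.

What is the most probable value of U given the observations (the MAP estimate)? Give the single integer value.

argmax_v P(U = v | obs) = 2

Enumerate traces; 84 have nonzero weight after conditioning:
  (X=2, Z=0, W=0, U=1, Y=1) weight 1/720
  (X=2, Z=0, W=0, U=2, Y=0) weight 1/180
  (X=2, Z=0, W=1, U=1, Y=1) weight 1/720
  (X=2, Z=0, W=1, U=2, Y=0) weight 1/180
  (X=2, Z=0, W=2, U=0, Y=1) weight 1/192
  (X=2, Z=0, W=2, U=1, Y=0) weight 1/576
  (X=2, Z=0, W=2, U=3, Y=1) weight 1/192
  (X=2, Z=1, W=0, U=1, Y=1) weight 1/540
  … 76 more
Group by U:
  weight(U=0) = 1/16
  weight(U=1) = 13/240
  weight(U=2) = 2/15
  weight(U=3) = 1/16
Total weight = 1/16 + 13/240 + 2/15 + 1/16 = 5/16
P(U=0 | obs) = 1/16 / 5/16 = 1/5
P(U=1 | obs) = 13/240 / 5/16 = 13/75
P(U=2 | obs) = 2/15 / 5/16 = 32/75
P(U=3 | obs) = 1/16 / 5/16 = 1/5
argmax = 2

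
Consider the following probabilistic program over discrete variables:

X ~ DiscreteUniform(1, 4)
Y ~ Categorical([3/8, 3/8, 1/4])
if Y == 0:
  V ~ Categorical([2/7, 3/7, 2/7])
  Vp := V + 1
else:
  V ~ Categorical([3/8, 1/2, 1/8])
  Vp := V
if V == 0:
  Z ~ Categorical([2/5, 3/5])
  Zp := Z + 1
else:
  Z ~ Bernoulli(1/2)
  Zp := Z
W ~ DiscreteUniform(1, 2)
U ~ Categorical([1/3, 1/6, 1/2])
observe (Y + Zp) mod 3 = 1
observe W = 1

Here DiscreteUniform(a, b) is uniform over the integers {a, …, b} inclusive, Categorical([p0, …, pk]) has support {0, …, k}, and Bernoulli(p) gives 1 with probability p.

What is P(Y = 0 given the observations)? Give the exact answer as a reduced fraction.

Enumerate traces; 72 have nonzero weight after conditioning:
  (X=1, Y=0, V=0, Z=0, W=1, U=0) weight 1/560
  (X=1, Y=0, V=0, Z=0, W=1, U=1) weight 1/1120
  (X=1, Y=0, V=0, Z=0, W=1, U=2) weight 3/1120
  (X=1, Y=0, V=1, Z=1, W=1, U=0) weight 3/896
  (X=1, Y=0, V=1, Z=1, W=1, U=1) weight 3/1792
  (X=1, Y=0, V=1, Z=1, W=1, U=2) weight 9/1792
  (X=1, Y=0, V=2, Z=1, W=1, U=0) weight 1/448
  (X=1, Y=0, V=2, Z=1, W=1, U=1) weight 1/896
  (X=1, Y=1, V=1, Z=0, W=1, U=0) weight 1/256
  (X=1, Y=2, V=0, Z=1, W=1, U=0) weight 3/1280
  … 62 more
Group by Y:
  weight(Y=0) = 99/1120
  weight(Y=1) = 15/256
  weight(Y=2) = 9/320
Total weight = 99/1120 + 15/256 + 9/320 = 1569/8960
P(Y=0 | obs) = 99/1120 / 1569/8960 = 264/523
P(Y=1 | obs) = 15/256 / 1569/8960 = 175/523
P(Y=2 | obs) = 9/320 / 1569/8960 = 84/523

P(Y = 0 | obs) = 264/523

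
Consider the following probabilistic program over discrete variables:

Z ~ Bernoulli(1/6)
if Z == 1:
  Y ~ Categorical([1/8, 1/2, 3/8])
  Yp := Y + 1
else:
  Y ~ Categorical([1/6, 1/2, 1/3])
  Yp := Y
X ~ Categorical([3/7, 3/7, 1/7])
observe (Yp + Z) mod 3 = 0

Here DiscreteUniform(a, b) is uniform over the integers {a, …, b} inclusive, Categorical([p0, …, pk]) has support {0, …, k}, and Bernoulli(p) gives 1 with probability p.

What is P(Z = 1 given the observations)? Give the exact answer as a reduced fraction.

P(Z = 1 | obs) = 3/8

Enumerate traces; 6 have nonzero weight after conditioning:
  (Z=0, Y=0, X=0) weight 5/84
  (Z=0, Y=0, X=1) weight 5/84
  (Z=0, Y=0, X=2) weight 5/252
  (Z=1, Y=1, X=0) weight 1/28
  (Z=1, Y=1, X=1) weight 1/28
  (Z=1, Y=1, X=2) weight 1/84
Group by Z:
  weight(Z=0) = 5/36
  weight(Z=1) = 1/12
Total weight = 5/36 + 1/12 = 2/9
P(Z=0 | obs) = 5/36 / 2/9 = 5/8
P(Z=1 | obs) = 1/12 / 2/9 = 3/8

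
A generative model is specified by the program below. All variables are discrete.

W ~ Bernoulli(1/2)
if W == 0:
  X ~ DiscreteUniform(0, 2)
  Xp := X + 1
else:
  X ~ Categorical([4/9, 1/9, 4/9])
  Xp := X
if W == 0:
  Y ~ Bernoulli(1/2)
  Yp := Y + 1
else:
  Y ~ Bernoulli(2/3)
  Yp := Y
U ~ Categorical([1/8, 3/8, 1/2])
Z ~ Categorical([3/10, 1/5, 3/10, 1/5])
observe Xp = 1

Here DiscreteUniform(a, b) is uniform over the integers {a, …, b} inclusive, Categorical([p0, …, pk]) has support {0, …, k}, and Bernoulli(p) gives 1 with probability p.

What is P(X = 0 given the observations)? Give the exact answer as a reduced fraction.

Enumerate traces; 48 have nonzero weight after conditioning:
  (W=0, X=0, Y=0, U=0, Z=0) weight 1/320
  (W=0, X=0, Y=0, U=0, Z=1) weight 1/480
  (W=0, X=0, Y=0, U=0, Z=2) weight 1/320
  (W=0, X=0, Y=0, U=0, Z=3) weight 1/480
  (W=0, X=0, Y=0, U=1, Z=0) weight 3/320
  (W=0, X=0, Y=0, U=1, Z=1) weight 1/160
  (W=0, X=0, Y=0, U=1, Z=2) weight 3/320
  (W=0, X=0, Y=0, U=1, Z=3) weight 1/160
  (W=1, X=1, Y=0, U=0, Z=0) weight 1/1440
  … 39 more
Group by X:
  weight(X=0) = 1/6
  weight(X=1) = 1/18
Total weight = 1/6 + 1/18 = 2/9
P(X=0 | obs) = 1/6 / 2/9 = 3/4
P(X=1 | obs) = 1/18 / 2/9 = 1/4

P(X = 0 | obs) = 3/4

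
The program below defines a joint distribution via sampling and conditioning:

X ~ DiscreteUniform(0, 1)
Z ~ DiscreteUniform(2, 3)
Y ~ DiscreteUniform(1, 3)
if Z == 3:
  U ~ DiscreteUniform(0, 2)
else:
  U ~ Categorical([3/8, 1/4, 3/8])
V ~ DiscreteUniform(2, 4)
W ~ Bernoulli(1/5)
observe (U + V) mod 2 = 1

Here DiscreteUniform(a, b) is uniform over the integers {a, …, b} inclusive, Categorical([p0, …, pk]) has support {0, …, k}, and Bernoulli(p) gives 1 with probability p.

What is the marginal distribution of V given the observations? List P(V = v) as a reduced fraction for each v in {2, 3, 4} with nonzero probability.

P(V=2) = 7/31, P(V=3) = 17/31, P(V=4) = 7/31

Enumerate traces; 96 have nonzero weight after conditioning:
  (X=0, Z=2, Y=1, U=0, V=3, W=0) weight 1/120
  (X=0, Z=2, Y=1, U=0, V=3, W=1) weight 1/480
  (X=0, Z=2, Y=1, U=1, V=2, W=0) weight 1/180
  (X=0, Z=2, Y=1, U=1, V=2, W=1) weight 1/720
  (X=0, Z=2, Y=1, U=1, V=4, W=0) weight 1/180
  (X=0, Z=2, Y=1, U=1, V=4, W=1) weight 1/720
  (X=0, Z=2, Y=1, U=2, V=3, W=0) weight 1/120
  (X=0, Z=2, Y=1, U=2, V=3, W=1) weight 1/480
  … 88 more
Group by V:
  weight(V=2) = 7/72
  weight(V=3) = 17/72
  weight(V=4) = 7/72
Total weight = 7/72 + 17/72 + 7/72 = 31/72
P(V=2 | obs) = 7/72 / 31/72 = 7/31
P(V=3 | obs) = 17/72 / 31/72 = 17/31
P(V=4 | obs) = 7/72 / 31/72 = 7/31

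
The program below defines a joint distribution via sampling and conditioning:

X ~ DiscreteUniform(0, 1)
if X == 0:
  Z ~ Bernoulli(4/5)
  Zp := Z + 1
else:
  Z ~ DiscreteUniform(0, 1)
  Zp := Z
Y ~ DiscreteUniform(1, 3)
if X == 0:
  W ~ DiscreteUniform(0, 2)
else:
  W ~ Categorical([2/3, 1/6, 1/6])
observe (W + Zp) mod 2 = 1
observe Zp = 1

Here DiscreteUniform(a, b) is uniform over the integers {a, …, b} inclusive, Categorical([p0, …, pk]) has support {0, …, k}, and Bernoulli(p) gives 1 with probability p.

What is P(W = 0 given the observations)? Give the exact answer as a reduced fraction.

P(W = 0 | obs) = 8/11

Enumerate traces; 12 have nonzero weight after conditioning:
  (X=0, Z=0, Y=1, W=0) weight 1/90
  (X=0, Z=0, Y=1, W=2) weight 1/90
  (X=0, Z=0, Y=2, W=0) weight 1/90
  (X=0, Z=0, Y=2, W=2) weight 1/90
  (X=0, Z=0, Y=3, W=0) weight 1/90
  (X=0, Z=0, Y=3, W=2) weight 1/90
  (X=1, Z=1, Y=1, W=0) weight 1/18
  (X=1, Z=1, Y=1, W=2) weight 1/72
  … 4 more
Group by W:
  weight(W=0) = 1/5
  weight(W=2) = 3/40
Total weight = 1/5 + 3/40 = 11/40
P(W=0 | obs) = 1/5 / 11/40 = 8/11
P(W=2 | obs) = 3/40 / 11/40 = 3/11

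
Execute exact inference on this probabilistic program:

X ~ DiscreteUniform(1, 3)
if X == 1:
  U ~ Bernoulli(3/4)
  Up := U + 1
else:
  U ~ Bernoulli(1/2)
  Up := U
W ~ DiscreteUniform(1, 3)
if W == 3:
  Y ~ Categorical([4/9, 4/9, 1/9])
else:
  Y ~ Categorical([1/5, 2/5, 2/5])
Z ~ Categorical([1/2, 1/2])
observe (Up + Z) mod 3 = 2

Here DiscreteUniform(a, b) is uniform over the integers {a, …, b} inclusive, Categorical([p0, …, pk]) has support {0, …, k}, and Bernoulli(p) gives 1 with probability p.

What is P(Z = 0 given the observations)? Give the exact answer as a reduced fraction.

Enumerate traces; 36 have nonzero weight after conditioning:
  (X=1, U=0, W=1, Y=0, Z=1) weight 1/360
  (X=1, U=0, W=1, Y=1, Z=1) weight 1/180
  (X=1, U=0, W=1, Y=2, Z=1) weight 1/180
  (X=1, U=0, W=2, Y=0, Z=1) weight 1/360
  (X=1, U=0, W=2, Y=1, Z=1) weight 1/180
  (X=1, U=0, W=2, Y=2, Z=1) weight 1/180
  (X=1, U=0, W=3, Y=0, Z=1) weight 1/162
  (X=1, U=0, W=3, Y=1, Z=1) weight 1/162
  (X=1, U=1, W=1, Y=0, Z=0) weight 1/120
  … 27 more
Group by Z:
  weight(Z=0) = 1/8
  weight(Z=1) = 5/24
Total weight = 1/8 + 5/24 = 1/3
P(Z=0 | obs) = 1/8 / 1/3 = 3/8
P(Z=1 | obs) = 5/24 / 1/3 = 5/8

P(Z = 0 | obs) = 3/8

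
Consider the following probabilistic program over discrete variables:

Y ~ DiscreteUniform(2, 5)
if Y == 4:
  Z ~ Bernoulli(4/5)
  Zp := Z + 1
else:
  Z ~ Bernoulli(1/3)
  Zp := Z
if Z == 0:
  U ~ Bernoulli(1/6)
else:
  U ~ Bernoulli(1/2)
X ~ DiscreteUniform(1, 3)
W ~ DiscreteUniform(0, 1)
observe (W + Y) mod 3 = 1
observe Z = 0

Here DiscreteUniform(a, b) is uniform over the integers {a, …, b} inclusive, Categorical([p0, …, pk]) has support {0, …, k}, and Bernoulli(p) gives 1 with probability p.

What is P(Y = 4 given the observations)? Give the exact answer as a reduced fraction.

Enumerate traces; 12 have nonzero weight after conditioning:
  (Y=3, Z=0, U=0, X=1, W=1) weight 5/216
  (Y=3, Z=0, U=0, X=2, W=1) weight 5/216
  (Y=3, Z=0, U=0, X=3, W=1) weight 5/216
  (Y=3, Z=0, U=1, X=1, W=1) weight 1/216
  (Y=3, Z=0, U=1, X=2, W=1) weight 1/216
  (Y=3, Z=0, U=1, X=3, W=1) weight 1/216
  (Y=4, Z=0, U=0, X=1, W=0) weight 1/144
  (Y=4, Z=0, U=0, X=2, W=0) weight 1/144
  … 4 more
Group by Y:
  weight(Y=3) = 1/12
  weight(Y=4) = 1/40
Total weight = 1/12 + 1/40 = 13/120
P(Y=3 | obs) = 1/12 / 13/120 = 10/13
P(Y=4 | obs) = 1/40 / 13/120 = 3/13

P(Y = 4 | obs) = 3/13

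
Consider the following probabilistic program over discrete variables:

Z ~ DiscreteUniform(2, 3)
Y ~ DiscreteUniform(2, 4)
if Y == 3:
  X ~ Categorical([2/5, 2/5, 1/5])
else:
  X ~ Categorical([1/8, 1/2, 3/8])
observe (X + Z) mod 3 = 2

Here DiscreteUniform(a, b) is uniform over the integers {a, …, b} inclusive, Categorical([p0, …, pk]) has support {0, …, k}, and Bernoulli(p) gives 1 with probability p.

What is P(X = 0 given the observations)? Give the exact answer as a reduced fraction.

Enumerate traces; 6 have nonzero weight after conditioning:
  (Z=2, Y=2, X=0) weight 1/48
  (Z=2, Y=3, X=0) weight 1/15
  (Z=2, Y=4, X=0) weight 1/48
  (Z=3, Y=2, X=2) weight 1/16
  (Z=3, Y=3, X=2) weight 1/30
  (Z=3, Y=4, X=2) weight 1/16
Group by X:
  weight(X=0) = 13/120
  weight(X=2) = 19/120
Total weight = 13/120 + 19/120 = 4/15
P(X=0 | obs) = 13/120 / 4/15 = 13/32
P(X=2 | obs) = 19/120 / 4/15 = 19/32

P(X = 0 | obs) = 13/32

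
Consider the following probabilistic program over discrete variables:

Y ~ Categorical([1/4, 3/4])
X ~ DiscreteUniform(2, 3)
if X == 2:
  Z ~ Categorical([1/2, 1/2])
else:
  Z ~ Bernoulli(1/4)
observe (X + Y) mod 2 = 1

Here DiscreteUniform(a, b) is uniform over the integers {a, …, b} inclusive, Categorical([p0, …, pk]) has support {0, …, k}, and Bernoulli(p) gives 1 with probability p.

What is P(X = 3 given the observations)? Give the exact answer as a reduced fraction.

Enumerate traces; 4 have nonzero weight after conditioning:
  (Y=0, X=3, Z=0) weight 3/32
  (Y=0, X=3, Z=1) weight 1/32
  (Y=1, X=2, Z=0) weight 3/16
  (Y=1, X=2, Z=1) weight 3/16
Group by X:
  weight(X=2) = 3/8
  weight(X=3) = 1/8
Total weight = 3/8 + 1/8 = 1/2
P(X=2 | obs) = 3/8 / 1/2 = 3/4
P(X=3 | obs) = 1/8 / 1/2 = 1/4

P(X = 3 | obs) = 1/4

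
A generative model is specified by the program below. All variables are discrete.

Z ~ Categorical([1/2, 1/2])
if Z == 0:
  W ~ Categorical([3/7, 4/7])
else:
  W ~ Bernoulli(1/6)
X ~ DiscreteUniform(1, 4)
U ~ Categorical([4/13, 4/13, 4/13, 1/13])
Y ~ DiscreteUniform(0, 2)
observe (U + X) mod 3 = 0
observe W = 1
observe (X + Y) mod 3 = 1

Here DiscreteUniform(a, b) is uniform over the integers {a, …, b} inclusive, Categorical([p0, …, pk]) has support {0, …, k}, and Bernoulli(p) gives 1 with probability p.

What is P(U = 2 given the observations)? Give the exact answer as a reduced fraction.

P(U = 2 | obs) = 8/17

Enumerate traces; 10 have nonzero weight after conditioning:
  (Z=0, W=1, X=1, U=2, Y=0) weight 2/273
  (Z=0, W=1, X=2, U=1, Y=2) weight 2/273
  (Z=0, W=1, X=3, U=0, Y=1) weight 2/273
  (Z=0, W=1, X=3, U=3, Y=1) weight 1/546
  (Z=0, W=1, X=4, U=2, Y=0) weight 2/273
  (Z=1, W=1, X=1, U=2, Y=0) weight 1/468
  (Z=1, W=1, X=2, U=1, Y=2) weight 1/468
  (Z=1, W=1, X=3, U=0, Y=1) weight 1/468
  … 2 more
Group by U:
  weight(U=0) = 31/3276
  weight(U=1) = 31/3276
  weight(U=2) = 31/1638
  weight(U=3) = 31/13104
Total weight = 31/3276 + 31/3276 + 31/1638 + 31/13104 = 527/13104
P(U=0 | obs) = 31/3276 / 527/13104 = 4/17
P(U=1 | obs) = 31/3276 / 527/13104 = 4/17
P(U=2 | obs) = 31/1638 / 527/13104 = 8/17
P(U=3 | obs) = 31/13104 / 527/13104 = 1/17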